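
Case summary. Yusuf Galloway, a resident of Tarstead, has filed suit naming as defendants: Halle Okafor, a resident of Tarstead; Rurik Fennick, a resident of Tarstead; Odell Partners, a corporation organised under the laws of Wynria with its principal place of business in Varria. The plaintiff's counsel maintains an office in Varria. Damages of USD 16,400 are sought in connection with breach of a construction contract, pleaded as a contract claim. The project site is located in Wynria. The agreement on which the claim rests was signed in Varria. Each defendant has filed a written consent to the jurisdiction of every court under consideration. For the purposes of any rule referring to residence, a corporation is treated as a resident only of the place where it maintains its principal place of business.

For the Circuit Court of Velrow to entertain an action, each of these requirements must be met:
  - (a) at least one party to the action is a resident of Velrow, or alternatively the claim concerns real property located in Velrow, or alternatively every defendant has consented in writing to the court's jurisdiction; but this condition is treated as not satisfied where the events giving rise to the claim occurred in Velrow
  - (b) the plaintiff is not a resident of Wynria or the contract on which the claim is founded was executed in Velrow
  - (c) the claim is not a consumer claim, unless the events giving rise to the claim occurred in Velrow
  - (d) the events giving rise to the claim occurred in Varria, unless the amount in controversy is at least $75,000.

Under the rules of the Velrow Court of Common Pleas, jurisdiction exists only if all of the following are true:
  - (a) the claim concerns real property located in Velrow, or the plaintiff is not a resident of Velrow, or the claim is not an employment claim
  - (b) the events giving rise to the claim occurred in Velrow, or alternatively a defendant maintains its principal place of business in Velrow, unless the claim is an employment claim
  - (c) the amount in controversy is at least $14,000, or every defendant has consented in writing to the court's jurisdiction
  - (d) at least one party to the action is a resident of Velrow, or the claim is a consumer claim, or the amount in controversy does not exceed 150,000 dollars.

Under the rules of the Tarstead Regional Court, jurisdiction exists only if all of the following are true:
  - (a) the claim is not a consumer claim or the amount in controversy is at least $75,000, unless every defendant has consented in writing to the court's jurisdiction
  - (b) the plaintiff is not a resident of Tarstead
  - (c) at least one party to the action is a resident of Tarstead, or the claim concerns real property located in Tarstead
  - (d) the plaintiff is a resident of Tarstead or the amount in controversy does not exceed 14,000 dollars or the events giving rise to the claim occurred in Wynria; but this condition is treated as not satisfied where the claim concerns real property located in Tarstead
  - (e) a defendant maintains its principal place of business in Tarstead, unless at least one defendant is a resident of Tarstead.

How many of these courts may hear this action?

The Circuit Court of Velrow:
  (a) Every defendant has filed written consent, so one alternative holds. The exception is not triggered, since the operative events occurred in Wynria, not Velrow. Met.
  (b) The plaintiff resides in Tarstead, which is not Wynria — that alternative is enough. Met.
  (c) The claim is a contract claim, not a consumer claim. Met.
  (d) The operative events occurred in Wynria, not Varria. The proviso offers no rescue either, since the amount in controversy is $16,400, below the USD 75,000 floor. Fails.
  → The court lacks jurisdiction.
The Velrow Court of Common Pleas:
  (a) The plaintiff resides in Tarstead, which is not Velrow, so this disjunct is met. Condition met.
  (b) The operative events occurred in Wynria, not Velrow; the corporate defendant(s) have their principal place of business in Varria, not Velrow — none of the alternatives is met. Nor does the 'unless' clause help: the claim is a contract claim, not an employment claim. Not met.
  (c) The amount in controversy is $16,400, which meets the USD 14,000 floor — that alternative is enough. Met.
  (d) The amount in controversy is 16,400 dollars, within the $150,000 ceiling — that alternative is enough. Condition met.
  → The court lacks jurisdiction.
The Tarstead Regional Court:
  (a) The claim is a contract claim, not a consumer claim — that alternative is enough. Satisfied.
  (b) The plaintiff resides in Tarstead. Condition not met.
  (c) Yusuf Galloway resides in Tarstead, which satisfies one of the alternatives. Condition met.
  (d) The plaintiff resides in Tarstead, so this disjunct is met. The carve-out does not apply: the claim does not concern real property. Condition met.
  (e) The corporate defendant(s) have their principal place of business in Varria, not Tarstead. The proviso rescues it, though: Halle Okafor resides in Tarstead. Condition met.
  → Not every requirement is met — no jurisdiction.
No court satisfies all of its conditions.

0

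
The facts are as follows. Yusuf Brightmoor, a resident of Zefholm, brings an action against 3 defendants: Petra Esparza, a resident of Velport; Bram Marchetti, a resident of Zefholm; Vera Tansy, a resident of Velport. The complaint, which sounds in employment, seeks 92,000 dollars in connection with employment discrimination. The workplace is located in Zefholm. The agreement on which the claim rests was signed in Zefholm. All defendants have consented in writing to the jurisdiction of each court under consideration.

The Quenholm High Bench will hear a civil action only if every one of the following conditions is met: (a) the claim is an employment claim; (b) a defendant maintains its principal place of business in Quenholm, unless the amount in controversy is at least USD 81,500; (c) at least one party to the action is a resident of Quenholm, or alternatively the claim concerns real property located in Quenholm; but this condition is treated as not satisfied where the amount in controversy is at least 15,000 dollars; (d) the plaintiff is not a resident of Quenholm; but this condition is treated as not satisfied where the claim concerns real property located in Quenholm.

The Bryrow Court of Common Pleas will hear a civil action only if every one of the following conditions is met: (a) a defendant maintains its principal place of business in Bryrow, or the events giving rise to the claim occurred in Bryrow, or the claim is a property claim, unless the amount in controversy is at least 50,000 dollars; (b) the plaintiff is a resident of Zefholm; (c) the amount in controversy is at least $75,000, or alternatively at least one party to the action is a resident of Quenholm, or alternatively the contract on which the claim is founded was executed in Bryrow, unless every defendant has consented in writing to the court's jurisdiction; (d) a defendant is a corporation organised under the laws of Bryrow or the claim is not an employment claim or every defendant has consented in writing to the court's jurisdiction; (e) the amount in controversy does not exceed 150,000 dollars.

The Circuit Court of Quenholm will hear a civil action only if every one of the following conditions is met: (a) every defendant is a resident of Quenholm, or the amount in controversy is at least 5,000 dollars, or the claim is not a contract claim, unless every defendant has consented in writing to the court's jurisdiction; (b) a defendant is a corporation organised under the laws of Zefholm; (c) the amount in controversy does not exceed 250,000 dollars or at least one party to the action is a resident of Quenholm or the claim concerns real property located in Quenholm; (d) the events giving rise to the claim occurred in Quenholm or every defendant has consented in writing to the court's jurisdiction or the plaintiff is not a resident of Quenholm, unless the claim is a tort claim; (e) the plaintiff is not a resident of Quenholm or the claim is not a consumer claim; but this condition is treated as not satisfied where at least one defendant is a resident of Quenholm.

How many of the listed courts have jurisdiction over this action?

1

The Quenholm High Bench:
  (a) The claim is an employment claim. Condition met.
  (b) No defendant is a corporation. However, the amount in controversy is USD 92,000, which meets the 81,500 dollars floor, so the 'unless' proviso supplies this condition. Condition met.
  (c) No party resides in Quenholm; the claim does not concern real property — every alternative fails. Condition not met.
  (d) The plaintiff resides in Zefholm, which is not Quenholm. The exception is not triggered, since the claim does not concern real property. Satisfied.
  → Not every requirement is met — no jurisdiction.
The Bryrow Court of Common Pleas:
  (a) No defendant is a corporation; the operative events occurred in Zefholm, not Bryrow; the claim is an employment claim, not a property claim — every alternative fails. The proviso rescues it, though: the amount in controversy is USD 92,000, which meets the 50,000 dollars floor. Satisfied.
  (b) The plaintiff resides in Zefholm. Condition met.
  (c) The amount in controversy is 92,000 dollars, which meets the 75,000 dollars floor, so this disjunct is met. Condition met.
  (d) Every defendant has filed written consent, which satisfies one of the alternatives. Met.
  (e) The amount in controversy is $92,000, within the USD 150,000 ceiling. Met.
  → Every requirement is satisfied — jurisdiction.
The Circuit Court of Quenholm:
  (a) The amount in controversy is $92,000, which meets the 5,000 dollars floor — that alternative is enough. Condition met.
  (b) No defendant is a corporation. Not satisfied.
  (c) The amount in controversy is $92,000, within the $250,000 ceiling — that alternative is enough. Condition met.
  (d) Every defendant has filed written consent, so one alternative holds. Met.
  (e) The plaintiff resides in Zefholm, which is not Quenholm, so this disjunct is met. The exception is not triggered, since no defendant resides in Quenholm (they reside in Velport, Zefholm, Velport). Met.
  → No jurisdiction.
Courts with jurisdiction: the Bryrow Court of Common Pleas — 1 in total.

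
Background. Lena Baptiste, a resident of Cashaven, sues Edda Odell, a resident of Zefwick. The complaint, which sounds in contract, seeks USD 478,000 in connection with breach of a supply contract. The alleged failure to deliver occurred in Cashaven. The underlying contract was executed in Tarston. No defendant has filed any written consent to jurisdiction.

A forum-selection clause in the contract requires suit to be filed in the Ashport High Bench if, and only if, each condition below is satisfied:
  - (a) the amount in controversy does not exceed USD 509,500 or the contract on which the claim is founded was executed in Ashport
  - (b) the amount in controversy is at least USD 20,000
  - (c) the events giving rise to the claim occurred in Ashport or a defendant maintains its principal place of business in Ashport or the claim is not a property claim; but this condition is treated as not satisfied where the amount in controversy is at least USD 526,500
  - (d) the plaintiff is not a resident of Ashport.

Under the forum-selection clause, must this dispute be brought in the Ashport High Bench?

Yes

The Ashport High Bench:
  (a) The amount in controversy is 478,000 dollars, within the USD 509,500 ceiling, which satisfies one of the alternatives. Condition met.
  (b) The amount in controversy is 478,000 dollars, which meets the 20,000 dollars floor. Condition met.
  (c) The claim is a contract claim, not a property claim — that alternative is enough. The carve-out does not apply: the amount in controversy is USD 478,000, below the 526,500 dollars floor. Met.
  (d) The plaintiff resides in Cashaven, which is not Ashport. Satisfied.
  → The clause applies.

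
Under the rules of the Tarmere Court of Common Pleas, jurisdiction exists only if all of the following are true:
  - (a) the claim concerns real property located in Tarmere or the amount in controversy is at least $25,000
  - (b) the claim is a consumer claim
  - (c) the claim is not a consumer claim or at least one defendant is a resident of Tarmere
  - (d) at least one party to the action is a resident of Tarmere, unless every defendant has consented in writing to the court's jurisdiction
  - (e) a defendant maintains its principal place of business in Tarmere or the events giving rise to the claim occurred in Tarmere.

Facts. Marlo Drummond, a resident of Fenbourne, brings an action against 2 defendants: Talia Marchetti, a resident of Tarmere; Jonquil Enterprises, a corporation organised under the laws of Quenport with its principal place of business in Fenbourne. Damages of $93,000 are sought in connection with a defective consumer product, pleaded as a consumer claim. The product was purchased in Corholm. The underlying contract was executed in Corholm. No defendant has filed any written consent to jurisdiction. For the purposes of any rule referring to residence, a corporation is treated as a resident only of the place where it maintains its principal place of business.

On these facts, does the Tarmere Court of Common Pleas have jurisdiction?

The Tarmere Court of Common Pleas:
  (a) The amount in controversy is $93,000, which meets the $25,000 floor, so one alternative holds. Condition met.
  (b) The claim is a consumer claim. Condition met.
  (c) Talia Marchetti resides in Tarmere, which satisfies one of the alternatives. Satisfied.
  (d) Talia Marchetti resides in Tarmere. Met.
  (e) The corporate defendant(s) have their principal place of business in Fenbourne, not Tarmere; the operative events occurred in Corholm, not Tarmere — none of the alternatives is met. Not met.
  → The court lacks jurisdiction.

No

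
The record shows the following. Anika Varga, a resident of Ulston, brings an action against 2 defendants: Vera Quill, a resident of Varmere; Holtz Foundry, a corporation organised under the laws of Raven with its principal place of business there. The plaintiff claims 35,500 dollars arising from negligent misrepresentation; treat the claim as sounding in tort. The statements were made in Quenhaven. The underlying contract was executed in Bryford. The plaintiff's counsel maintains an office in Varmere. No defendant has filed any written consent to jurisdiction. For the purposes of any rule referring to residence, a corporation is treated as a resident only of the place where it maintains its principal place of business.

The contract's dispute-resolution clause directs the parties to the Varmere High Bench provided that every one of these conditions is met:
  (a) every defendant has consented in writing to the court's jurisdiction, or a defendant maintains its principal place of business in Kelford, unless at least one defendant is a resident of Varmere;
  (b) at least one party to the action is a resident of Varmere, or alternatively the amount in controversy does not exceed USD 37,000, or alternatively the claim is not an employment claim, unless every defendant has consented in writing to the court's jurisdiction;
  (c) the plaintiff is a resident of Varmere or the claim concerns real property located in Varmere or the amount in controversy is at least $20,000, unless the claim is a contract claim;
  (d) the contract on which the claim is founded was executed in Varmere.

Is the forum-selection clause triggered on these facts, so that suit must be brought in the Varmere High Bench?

No

The Varmere High Bench:
  (a) No such written consent has been filed; the corporate defendant(s) have their principal place of business in Raven, not Kelford — none of the alternatives is met. However, Vera Quill resides in Varmere, so the 'unless' proviso supplies this condition. Condition met.
  (b) Vera Quill resides in Varmere, which satisfies one of the alternatives. Condition met.
  (c) The amount in controversy is 35,500 dollars, which meets the $20,000 floor, so one alternative holds. Satisfied.
  (d) The contract was executed in Bryford, not Varmere. Condition not met.
  → The clause does not apply.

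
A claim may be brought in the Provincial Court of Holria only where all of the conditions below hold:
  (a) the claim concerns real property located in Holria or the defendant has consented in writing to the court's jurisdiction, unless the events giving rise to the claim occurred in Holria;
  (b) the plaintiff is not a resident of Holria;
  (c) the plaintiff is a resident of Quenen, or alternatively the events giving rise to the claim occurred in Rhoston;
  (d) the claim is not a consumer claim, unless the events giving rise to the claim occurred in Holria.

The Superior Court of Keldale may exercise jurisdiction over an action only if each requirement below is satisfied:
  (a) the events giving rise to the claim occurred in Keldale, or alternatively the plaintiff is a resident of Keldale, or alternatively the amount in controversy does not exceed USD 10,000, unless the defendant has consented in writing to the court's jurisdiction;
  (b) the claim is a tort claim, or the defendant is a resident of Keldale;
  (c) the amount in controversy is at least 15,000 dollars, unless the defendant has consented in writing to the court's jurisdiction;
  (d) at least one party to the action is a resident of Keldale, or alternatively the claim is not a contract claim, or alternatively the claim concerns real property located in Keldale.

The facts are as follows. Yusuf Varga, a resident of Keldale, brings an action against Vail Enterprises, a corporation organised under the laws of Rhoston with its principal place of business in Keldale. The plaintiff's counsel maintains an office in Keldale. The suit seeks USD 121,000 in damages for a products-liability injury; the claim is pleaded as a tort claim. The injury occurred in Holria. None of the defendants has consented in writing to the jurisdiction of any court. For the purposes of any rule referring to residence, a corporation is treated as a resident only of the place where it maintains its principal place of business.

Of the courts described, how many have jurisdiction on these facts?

The Provincial Court of Holria:
  (a) The claim does not concern real property; no such written consent has been filed — no alternative holds. The proviso rescues it, though: the operative events occurred in Holria. Satisfied.
  (b) The plaintiff resides in Keldale, which is not Holria. Met.
  (c) The plaintiff resides in Keldale, not Quenen; the operative events occurred in Holria, not Rhoston — every alternative fails. Not satisfied.
  (d) The claim is a tort claim, not a consumer claim. Met.
  → No jurisdiction.
The Superior Court of Keldale:
  (a) The plaintiff resides in Keldale — that alternative is enough. Condition met.
  (b) The claim is a tort claim, so this disjunct is met. Condition met.
  (c) The amount in controversy is 121,000 dollars, which meets the 15,000 dollars floor. Condition met.
  (d) Yusuf Varga resides in Keldale, which satisfies one of the alternatives. Met.
  → Every requirement is satisfied — jurisdiction.
Courts with jurisdiction: the Superior Court of Keldale — 1 in total.

1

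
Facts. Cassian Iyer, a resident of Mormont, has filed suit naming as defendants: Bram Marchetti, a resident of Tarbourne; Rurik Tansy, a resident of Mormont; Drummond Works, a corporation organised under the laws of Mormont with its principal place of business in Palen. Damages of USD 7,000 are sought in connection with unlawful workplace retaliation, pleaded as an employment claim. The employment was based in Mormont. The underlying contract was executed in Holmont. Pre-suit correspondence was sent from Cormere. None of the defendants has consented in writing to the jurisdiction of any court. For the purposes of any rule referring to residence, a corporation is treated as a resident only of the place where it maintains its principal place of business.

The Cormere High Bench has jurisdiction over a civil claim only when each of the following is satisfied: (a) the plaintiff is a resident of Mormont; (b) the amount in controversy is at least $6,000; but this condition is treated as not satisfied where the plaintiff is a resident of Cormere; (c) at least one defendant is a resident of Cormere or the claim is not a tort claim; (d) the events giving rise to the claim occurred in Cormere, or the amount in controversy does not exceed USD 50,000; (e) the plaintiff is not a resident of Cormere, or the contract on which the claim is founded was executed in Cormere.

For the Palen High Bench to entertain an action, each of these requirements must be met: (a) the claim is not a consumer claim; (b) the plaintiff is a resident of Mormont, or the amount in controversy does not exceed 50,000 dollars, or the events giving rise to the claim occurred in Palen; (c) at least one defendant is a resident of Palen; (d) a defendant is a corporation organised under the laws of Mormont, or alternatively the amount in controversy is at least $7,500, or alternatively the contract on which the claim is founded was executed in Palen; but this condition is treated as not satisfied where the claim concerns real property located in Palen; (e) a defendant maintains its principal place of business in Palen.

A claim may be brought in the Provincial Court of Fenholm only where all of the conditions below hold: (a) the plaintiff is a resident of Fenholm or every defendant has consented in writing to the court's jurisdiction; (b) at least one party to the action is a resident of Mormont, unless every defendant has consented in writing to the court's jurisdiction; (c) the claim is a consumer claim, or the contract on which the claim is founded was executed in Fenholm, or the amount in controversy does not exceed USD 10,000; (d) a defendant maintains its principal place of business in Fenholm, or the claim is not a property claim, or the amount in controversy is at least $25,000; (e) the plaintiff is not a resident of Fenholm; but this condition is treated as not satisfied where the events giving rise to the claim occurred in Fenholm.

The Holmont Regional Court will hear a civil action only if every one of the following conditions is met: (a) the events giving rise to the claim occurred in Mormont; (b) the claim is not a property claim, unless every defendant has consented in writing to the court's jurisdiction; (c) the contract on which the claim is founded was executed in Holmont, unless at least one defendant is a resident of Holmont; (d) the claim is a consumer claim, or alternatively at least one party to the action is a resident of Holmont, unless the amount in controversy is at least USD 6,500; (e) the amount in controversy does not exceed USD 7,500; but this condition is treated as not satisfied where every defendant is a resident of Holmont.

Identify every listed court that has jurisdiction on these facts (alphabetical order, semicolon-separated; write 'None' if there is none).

the Cormere High Bench; the Holmont Regional Court; the Palen High Bench

The Cormere High Bench:
  (a) The plaintiff resides in Mormont. Met.
  (b) The amount in controversy is USD 7,000, which meets the USD 6,000 floor. The exception is not triggered, since the plaintiff resides in Mormont, not Cormere. Condition met.
  (c) The claim is an employment claim, not a tort claim — that alternative is enough. Met.
  (d) The amount in controversy is 7,000 dollars, within the 50,000 dollars ceiling, which satisfies one of the alternatives. Satisfied.
  (e) The plaintiff resides in Mormont, which is not Cormere, so this disjunct is met. Met.
  → Every requirement is satisfied — jurisdiction.
The Palen High Bench:
  (a) The claim is an employment claim, not a consumer claim. Met.
  (b) The plaintiff resides in Mormont, so this disjunct is met. Met.
  (c) Drummond Works resides in Palen. Met.
  (d) Drummond Works is organised under the laws of Mormont, so one alternative holds. And the carve-out is inapplicable — the claim does not concern real property. Met.
  (e) Drummond Works has its principal place of business in Palen. Condition met.
  → Every requirement is satisfied — jurisdiction.
The Provincial Court of Fenholm:
  (a) The plaintiff resides in Mormont, not Fenholm; no such written consent has been filed — every alternative fails. Not satisfied.
  (b) Cassian Iyer resides in Mormont. Condition met.
  (c) The amount in controversy is $7,000, within the 10,000 dollars ceiling, so this disjunct is met. Condition met.
  (d) The claim is an employment claim, not a property claim, which satisfies one of the alternatives. Met.
  (e) The plaintiff resides in Mormont, which is not Fenholm. The exception is not triggered, since the operative events occurred in Mormont, not Fenholm. Met.
  → Not every requirement is met — no jurisdiction.
The Holmont Regional Court:
  (a) The operative events occurred in Mormont. Condition met.
  (b) The claim is an employment claim, not a property claim. Met.
  (c) The contract was executed in Holmont. Satisfied.
  (d) The claim is an employment claim, not a consumer claim; no party resides in Holmont — no alternative holds. However, the amount in controversy is $7,000, which meets the 6,500 dollars floor, so the 'unless' proviso supplies this condition. Met.
  (e) The amount in controversy is $7,000, within the $7,500 ceiling. The exception is not triggered, since the defendants reside as follows — Bram Marchetti in Tarbourne, Rurik Tansy in Mormont, Drummond Works in Palen — not all in Holmont. Met.
  → All conditions met; jurisdiction exists.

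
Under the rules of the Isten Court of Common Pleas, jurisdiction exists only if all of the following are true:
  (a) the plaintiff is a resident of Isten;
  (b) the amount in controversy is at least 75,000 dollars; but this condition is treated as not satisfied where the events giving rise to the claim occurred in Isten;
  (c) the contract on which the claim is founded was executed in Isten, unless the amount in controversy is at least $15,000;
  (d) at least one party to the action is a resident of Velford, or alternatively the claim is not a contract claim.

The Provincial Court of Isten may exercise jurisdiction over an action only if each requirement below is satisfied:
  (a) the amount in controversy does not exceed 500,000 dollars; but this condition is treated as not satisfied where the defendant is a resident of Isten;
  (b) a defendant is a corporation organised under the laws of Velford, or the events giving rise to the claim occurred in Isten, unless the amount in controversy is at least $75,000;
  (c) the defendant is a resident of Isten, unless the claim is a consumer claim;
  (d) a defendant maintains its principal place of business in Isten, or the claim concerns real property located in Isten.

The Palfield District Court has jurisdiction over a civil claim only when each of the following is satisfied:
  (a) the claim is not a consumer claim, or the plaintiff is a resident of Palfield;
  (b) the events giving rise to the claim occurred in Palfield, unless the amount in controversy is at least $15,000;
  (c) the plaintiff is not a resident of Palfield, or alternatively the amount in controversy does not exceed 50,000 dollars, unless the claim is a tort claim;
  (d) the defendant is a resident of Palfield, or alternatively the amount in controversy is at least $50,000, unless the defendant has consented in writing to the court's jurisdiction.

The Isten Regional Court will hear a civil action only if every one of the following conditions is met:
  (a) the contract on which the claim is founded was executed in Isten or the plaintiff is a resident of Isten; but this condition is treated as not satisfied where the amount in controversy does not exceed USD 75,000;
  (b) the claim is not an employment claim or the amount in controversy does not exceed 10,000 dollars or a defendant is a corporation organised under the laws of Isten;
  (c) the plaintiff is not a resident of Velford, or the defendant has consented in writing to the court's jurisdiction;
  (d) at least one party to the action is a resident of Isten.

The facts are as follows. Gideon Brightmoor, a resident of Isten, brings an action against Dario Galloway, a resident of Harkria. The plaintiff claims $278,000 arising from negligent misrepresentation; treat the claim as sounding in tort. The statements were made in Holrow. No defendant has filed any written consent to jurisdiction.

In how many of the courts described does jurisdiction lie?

The Isten Court of Common Pleas:
  (a) The plaintiff resides in Isten. Met.
  (b) The amount in controversy is USD 278,000, which meets the USD 75,000 floor. And the carve-out is inapplicable — the operative events occurred in Holrow, not Isten. Satisfied.
  (c) No contract (and hence no place of execution) is alleged. However, the amount in controversy is $278,000, which meets the USD 15,000 floor, so the 'unless' proviso supplies this condition. Met.
  (d) The claim is a tort claim, not a contract claim, which satisfies one of the alternatives. Satisfied.
  → Jurisdiction lies.
The Provincial Court of Isten:
  (a) The amount in controversy is USD 278,000, within the USD 500,000 ceiling. The exception is not triggered, since the defendant resides in Harkria, not Isten. Condition met.
  (b) No defendant is a corporation; the operative events occurred in Holrow, not Isten — none of the alternatives is met. However, the amount in controversy is USD 278,000, which meets the $75,000 floor, so the 'unless' proviso supplies this condition. Satisfied.
  (c) The defendant resides in Harkria, not Isten. And the claim is a tort claim, not a consumer claim, so the proviso does not save it. Not satisfied.
  (d) No defendant is a corporation; the claim does not concern real property — every alternative fails. Not satisfied.
  → No jurisdiction.
The Palfield District Court:
  (a) The claim is a tort claim, not a consumer claim, so one alternative holds. Satisfied.
  (b) The operative events occurred in Holrow, not Palfield. The proviso rescues it, though: the amount in controversy is USD 278,000, which meets the 15,000 dollars floor. Condition met.
  (c) The plaintiff resides in Isten, which is not Palfield — that alternative is enough. Condition met.
  (d) The amount in controversy is $278,000, which meets the USD 50,000 floor — that alternative is enough. Met.
  → The court has jurisdiction.
The Isten Regional Court:
  (a) The plaintiff resides in Isten, so one alternative holds. The carve-out does not apply: the amount in controversy is USD 278,000, above the $75,000 ceiling. Condition met.
  (b) The claim is a tort claim, not an employment claim, which satisfies one of the alternatives. Met.
  (c) The plaintiff resides in Isten, which is not Velford — that alternative is enough. Condition met.
  (d) Gideon Brightmoor resides in Isten. Condition met.
  → Jurisdiction lies.
Courts with jurisdiction: the Isten Court of Common Pleas, the Palfield District Court, the Isten Regional Court — 3 in total.

3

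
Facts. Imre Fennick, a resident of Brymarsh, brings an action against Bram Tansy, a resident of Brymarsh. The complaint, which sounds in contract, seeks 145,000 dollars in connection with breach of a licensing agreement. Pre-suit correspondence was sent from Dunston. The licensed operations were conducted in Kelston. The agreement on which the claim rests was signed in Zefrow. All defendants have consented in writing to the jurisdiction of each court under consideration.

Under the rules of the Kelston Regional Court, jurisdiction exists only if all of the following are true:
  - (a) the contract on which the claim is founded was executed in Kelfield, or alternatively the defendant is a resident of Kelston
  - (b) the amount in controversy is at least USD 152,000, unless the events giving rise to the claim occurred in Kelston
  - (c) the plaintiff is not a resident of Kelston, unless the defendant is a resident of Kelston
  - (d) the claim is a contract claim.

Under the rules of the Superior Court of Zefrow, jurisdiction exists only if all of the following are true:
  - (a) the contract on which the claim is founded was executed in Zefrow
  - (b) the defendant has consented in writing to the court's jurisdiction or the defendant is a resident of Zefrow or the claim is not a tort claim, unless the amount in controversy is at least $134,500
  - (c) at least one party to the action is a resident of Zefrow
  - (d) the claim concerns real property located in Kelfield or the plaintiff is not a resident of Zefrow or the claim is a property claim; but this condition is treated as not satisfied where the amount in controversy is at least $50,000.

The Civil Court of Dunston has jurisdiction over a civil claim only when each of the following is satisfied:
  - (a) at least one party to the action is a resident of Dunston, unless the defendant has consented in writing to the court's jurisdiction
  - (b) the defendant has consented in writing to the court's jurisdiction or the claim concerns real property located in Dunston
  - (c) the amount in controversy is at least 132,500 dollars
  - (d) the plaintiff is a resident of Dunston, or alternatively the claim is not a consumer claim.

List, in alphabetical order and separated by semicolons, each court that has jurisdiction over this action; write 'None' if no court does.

The Kelston Regional Court:
  (a) The contract was executed in Zefrow, not Kelfield; the defendant resides in Brymarsh, not Kelston — no alternative holds. Not met.
  (b) The amount in controversy is USD 145,000, below the 152,000 dollars floor. But the operative events occurred in Kelston, and the 'unless' clause therefore excuses the requirement. Met.
  (c) The plaintiff resides in Brymarsh, which is not Kelston. Satisfied.
  (d) The claim is a contract claim. Condition met.
  → At least one condition fails; no jurisdiction.
The Superior Court of Zefrow:
  (a) The contract was executed in Zefrow. Condition met.
  (b) Every defendant has filed written consent, which satisfies one of the alternatives. Met.
  (c) No party resides in Zefrow. Not satisfied.
  (d) The plaintiff resides in Brymarsh, which is not Zefrow, so one alternative holds. But the amount in controversy is USD 145,000, which meets the USD 50,000 floor, triggering the carve-out and defeating this condition. Not satisfied.
  → The court lacks jurisdiction.
The Civil Court of Dunston:
  (a) No party resides in Dunston. The proviso rescues it, though: every defendant has filed written consent. Condition met.
  (b) Every defendant has filed written consent, which satisfies one of the alternatives. Met.
  (c) The amount in controversy is $145,000, which meets the USD 132,500 floor. Condition met.
  (d) The claim is a contract claim, not a consumer claim, so one alternative holds. Condition met.
  → Jurisdiction lies.

the Civil Court of Dunston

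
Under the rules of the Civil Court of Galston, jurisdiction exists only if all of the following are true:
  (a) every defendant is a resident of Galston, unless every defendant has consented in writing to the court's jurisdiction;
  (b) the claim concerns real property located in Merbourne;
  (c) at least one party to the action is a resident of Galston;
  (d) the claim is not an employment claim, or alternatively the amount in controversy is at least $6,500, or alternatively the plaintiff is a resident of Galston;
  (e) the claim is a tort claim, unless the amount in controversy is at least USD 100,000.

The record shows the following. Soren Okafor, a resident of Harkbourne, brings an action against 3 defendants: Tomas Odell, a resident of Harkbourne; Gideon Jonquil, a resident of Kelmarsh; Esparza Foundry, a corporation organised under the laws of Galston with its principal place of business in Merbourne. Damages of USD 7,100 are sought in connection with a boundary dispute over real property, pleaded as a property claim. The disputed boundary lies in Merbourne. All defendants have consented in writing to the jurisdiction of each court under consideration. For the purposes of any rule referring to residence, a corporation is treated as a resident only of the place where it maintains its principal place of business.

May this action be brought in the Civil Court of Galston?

The Civil Court of Galston:
  (a) The defendants reside as follows — Tomas Odell in Harkbourne, Gideon Jonquil in Kelmarsh, Esparza Foundry in Merbourne — not all in Galston. The proviso rescues it, though: every defendant has filed written consent. Met.
  (b) The property lies in Merbourne. Satisfied.
  (c) No party resides in Galston. Not satisfied.
  (d) The claim is a property claim, not an employment claim, so this disjunct is met. Met.
  (e) The claim is a property claim, not a tort claim. Nor does the 'unless' clause help: the amount in controversy is USD 7,100, below the 100,000 dollars floor. Condition not met.
  → Not every requirement is met — no jurisdiction.

No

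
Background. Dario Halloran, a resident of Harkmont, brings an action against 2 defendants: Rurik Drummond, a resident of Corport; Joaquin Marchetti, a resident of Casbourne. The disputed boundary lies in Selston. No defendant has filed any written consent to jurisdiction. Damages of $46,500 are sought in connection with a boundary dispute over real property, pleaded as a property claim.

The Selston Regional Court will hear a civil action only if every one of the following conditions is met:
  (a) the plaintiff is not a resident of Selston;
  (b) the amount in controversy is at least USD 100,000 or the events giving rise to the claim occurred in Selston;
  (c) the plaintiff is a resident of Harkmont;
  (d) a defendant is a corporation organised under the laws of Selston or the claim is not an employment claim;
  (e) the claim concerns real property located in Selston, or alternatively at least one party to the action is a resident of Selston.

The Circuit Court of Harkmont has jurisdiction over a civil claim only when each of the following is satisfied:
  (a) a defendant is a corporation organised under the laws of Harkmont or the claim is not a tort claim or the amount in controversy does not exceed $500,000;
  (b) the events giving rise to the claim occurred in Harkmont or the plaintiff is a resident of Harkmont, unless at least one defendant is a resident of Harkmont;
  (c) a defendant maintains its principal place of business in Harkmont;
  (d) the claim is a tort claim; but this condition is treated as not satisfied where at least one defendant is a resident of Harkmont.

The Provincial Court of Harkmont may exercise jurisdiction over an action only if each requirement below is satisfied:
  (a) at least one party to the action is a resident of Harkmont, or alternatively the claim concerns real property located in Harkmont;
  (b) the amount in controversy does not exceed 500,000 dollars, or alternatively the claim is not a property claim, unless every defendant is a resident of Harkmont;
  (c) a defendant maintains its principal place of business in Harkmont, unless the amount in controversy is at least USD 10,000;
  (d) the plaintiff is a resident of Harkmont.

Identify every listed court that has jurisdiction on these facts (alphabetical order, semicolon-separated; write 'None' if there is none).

the Provincial Court of Harkmont; the Selston Regional Court

The Selston Regional Court:
  (a) The plaintiff resides in Harkmont, which is not Selston. Condition met.
  (b) The operative events occurred in Selston, so this disjunct is met. Met.
  (c) The plaintiff resides in Harkmont. Satisfied.
  (d) The claim is a property claim, not an employment claim, so one alternative holds. Met.
  (e) The property lies in Selston, which satisfies one of the alternatives. Condition met.
  → The court has jurisdiction.
The Circuit Court of Harkmont:
  (a) The claim is a property claim, not a tort claim, which satisfies one of the alternatives. Condition met.
  (b) The plaintiff resides in Harkmont — that alternative is enough. Condition met.
  (c) No defendant is a corporation. Condition not met.
  (d) The claim is a property claim, not a tort claim. Fails.
  → No jurisdiction.
The Provincial Court of Harkmont:
  (a) Dario Halloran resides in Harkmont, so one alternative holds. Met.
  (b) The amount in controversy is USD 46,500, within the 500,000 dollars ceiling — that alternative is enough. Satisfied.
  (c) No defendant is a corporation. But the amount in controversy is 46,500 dollars, which meets the USD 10,000 floor, and the 'unless' clause therefore excuses the requirement. Condition met.
  (d) The plaintiff resides in Harkmont. Met.
  → Jurisdiction lies.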